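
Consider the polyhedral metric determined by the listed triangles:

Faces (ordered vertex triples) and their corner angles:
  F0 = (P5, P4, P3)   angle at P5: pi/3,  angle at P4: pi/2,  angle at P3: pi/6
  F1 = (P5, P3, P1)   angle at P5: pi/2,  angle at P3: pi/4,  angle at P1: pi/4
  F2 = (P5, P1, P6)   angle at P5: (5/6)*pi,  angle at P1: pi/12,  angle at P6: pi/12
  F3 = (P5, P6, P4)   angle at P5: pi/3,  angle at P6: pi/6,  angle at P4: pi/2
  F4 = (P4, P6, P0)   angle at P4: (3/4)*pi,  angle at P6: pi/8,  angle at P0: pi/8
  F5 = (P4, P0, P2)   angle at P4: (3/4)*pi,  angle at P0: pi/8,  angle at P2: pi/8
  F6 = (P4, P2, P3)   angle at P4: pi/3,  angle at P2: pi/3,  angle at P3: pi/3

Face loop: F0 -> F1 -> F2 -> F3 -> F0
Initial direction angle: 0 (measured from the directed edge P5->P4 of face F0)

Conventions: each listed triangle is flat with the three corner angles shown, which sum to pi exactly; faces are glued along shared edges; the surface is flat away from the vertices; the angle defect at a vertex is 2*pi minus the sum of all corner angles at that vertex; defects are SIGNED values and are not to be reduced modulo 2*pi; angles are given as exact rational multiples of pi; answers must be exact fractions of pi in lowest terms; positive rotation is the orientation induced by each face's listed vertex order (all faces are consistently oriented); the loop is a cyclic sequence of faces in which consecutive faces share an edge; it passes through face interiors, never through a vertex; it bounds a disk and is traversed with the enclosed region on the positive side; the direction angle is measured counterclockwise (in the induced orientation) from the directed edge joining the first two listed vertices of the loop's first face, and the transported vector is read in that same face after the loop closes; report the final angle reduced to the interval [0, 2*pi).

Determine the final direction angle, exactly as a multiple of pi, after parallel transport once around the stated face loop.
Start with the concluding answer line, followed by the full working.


Answer: final direction angle = 0

enclosed vertex P5: corner angles sum to 2*pi, defect = 2*pi - 2*pi = 0
the rotation equals the total enclosed defect, so the final angle is initial + defects (mod 2*pi)
final angle = 0 + 0 = 0 (mod 2*pi)


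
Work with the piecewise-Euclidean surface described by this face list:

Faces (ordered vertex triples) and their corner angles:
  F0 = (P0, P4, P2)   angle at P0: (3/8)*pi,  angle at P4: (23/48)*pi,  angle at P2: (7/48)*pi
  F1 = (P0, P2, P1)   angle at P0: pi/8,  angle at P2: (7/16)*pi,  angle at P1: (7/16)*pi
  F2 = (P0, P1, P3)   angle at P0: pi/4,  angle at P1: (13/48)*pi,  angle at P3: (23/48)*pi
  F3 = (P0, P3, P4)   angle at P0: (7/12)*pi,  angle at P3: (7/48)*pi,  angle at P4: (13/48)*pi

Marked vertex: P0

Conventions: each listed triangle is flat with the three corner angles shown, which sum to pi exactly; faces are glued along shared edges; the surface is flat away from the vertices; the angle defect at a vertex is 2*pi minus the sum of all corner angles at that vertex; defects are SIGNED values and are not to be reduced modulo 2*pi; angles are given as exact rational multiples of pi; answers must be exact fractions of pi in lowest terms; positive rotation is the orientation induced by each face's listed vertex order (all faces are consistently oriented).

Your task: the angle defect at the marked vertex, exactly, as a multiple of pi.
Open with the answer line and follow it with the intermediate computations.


Answer: defect(P0) = (2/3)*pi

Sum of corner angles at P0: (4/3)*pi
defect = 2*pi - (4/3)*pi


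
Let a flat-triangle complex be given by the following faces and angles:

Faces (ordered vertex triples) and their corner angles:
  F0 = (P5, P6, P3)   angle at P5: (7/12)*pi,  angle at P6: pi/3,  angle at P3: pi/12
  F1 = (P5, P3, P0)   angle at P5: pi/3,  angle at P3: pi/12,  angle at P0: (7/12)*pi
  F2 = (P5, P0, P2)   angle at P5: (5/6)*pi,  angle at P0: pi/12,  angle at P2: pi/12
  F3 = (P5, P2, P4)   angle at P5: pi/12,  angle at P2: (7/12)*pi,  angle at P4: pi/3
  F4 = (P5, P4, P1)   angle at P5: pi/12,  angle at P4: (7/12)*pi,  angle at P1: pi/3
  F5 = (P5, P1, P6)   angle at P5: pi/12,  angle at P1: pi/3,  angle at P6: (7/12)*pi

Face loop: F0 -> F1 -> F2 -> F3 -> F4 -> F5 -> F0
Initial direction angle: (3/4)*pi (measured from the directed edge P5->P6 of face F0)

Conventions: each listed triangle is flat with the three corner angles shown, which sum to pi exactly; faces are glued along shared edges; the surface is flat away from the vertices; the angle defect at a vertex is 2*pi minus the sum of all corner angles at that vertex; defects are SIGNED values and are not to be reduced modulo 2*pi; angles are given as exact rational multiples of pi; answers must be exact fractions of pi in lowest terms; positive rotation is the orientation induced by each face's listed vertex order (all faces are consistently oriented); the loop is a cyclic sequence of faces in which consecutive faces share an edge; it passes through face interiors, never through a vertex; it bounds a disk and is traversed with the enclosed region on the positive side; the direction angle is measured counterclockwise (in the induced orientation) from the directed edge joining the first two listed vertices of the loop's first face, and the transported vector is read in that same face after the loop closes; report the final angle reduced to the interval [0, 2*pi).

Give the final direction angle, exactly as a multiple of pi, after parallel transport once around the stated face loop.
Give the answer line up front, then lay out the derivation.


Answer: final direction angle = (3/4)*pi

enclosed vertex P5: corner angles sum to 2*pi, defect = 2*pi - 2*pi = 0
adding the enclosed defects to the starting angle (mod 2*pi, induced orientation) gives the holonomy
final angle = (3/4)*pi + 0 = (3/4)*pi (mod 2*pi)


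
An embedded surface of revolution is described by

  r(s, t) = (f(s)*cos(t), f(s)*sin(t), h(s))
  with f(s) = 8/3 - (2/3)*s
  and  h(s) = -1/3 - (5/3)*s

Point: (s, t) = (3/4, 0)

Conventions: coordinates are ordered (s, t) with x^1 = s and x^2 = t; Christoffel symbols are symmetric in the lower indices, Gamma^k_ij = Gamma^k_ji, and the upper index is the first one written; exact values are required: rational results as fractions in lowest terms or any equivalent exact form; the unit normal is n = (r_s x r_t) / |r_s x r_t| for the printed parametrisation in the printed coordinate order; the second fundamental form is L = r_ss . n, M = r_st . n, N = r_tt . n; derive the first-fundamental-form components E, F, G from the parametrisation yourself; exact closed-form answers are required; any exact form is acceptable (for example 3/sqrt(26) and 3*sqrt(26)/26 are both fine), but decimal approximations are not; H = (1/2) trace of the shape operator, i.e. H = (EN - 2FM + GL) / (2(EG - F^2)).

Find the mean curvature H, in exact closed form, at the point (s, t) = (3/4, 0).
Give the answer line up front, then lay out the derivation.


Answer: H = -15*sqrt(29)/377

f = 13/6, f' = -2/3, f'' = 0, h' = -5/3, h'' = 0
E = 29/9, F = 0, G = 169/36; answer radicand W^2 = 29/9
unnormalised second-form numerators: l = 0, m = 0, n = -65/18; L = l/sqrt(29/9), and similarly M = m/sqrt(W^2), N = n/sqrt(W^2)
H = (E*n - 2*F*m + G*l) / (2*(EG - F^2)*sqrt(W^2)); E*n - 2*F*m + G*l = -1885/162, EG - F^2 = 4901/324, so H = (-5/13)/sqrt(29/9)


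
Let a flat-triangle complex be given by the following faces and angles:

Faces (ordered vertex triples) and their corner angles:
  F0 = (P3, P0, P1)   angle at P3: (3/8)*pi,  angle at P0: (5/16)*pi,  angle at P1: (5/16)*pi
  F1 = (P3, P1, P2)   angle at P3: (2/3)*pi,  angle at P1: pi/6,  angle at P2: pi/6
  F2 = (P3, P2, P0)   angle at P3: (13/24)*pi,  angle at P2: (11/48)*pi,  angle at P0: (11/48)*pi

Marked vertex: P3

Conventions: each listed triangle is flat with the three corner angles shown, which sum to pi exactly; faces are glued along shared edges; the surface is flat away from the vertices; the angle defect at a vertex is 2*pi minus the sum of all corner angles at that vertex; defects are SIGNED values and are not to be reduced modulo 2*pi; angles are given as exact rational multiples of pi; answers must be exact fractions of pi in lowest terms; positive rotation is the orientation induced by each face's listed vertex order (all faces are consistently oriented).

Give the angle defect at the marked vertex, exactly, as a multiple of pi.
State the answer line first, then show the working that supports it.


Answer: defect(P3) = (5/12)*pi

Sum of corner angles at P3: (19/12)*pi
defect = 2*pi - (19/12)*pi


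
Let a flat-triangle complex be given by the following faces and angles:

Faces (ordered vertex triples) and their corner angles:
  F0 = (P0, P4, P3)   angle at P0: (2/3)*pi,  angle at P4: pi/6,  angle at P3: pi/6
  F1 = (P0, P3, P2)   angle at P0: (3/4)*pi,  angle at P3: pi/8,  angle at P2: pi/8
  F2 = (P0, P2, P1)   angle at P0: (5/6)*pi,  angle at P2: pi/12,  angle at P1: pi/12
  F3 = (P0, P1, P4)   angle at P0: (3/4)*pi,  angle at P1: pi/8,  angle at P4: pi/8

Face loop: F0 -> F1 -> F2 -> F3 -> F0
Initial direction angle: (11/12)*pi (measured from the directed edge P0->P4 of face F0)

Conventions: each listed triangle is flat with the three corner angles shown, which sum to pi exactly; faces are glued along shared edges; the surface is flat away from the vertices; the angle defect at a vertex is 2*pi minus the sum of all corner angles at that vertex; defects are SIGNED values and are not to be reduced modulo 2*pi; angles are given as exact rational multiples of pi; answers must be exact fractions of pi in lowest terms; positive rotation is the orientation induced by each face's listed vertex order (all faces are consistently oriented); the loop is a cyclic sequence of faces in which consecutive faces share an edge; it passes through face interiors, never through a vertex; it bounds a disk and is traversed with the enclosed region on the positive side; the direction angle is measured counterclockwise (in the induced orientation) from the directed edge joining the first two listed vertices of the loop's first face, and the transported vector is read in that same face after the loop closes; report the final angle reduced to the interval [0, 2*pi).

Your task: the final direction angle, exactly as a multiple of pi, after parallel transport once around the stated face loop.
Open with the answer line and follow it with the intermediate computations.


Answer: final direction angle = (23/12)*pi

enclosed vertex P0: corner angles sum to 3*pi, defect = 2*pi - 3*pi = -pi
by Gauss-Bonnet the loop rotates the vector by the enclosed defect sum (positive orientation, mod 2*pi)
final angle = (11/12)*pi - pi = (23/12)*pi (mod 2*pi)


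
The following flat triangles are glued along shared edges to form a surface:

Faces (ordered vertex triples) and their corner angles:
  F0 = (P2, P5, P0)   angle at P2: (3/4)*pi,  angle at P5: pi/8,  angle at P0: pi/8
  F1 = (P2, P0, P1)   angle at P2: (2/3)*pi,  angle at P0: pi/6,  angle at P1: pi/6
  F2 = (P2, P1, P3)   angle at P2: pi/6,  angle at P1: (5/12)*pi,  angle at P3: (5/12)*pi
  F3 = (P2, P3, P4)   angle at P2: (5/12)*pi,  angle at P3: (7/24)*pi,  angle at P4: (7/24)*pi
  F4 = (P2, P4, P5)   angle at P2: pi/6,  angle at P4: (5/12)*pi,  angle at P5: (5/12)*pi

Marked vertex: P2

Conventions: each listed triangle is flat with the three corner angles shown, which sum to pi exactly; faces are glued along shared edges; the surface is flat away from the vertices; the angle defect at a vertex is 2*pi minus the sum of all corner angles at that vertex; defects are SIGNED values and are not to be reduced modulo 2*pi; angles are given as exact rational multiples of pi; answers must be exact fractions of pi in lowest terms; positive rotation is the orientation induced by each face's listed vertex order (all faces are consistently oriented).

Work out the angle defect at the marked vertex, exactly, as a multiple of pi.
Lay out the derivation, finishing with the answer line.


Sum of corner angles at P2: (13/6)*pi
defect = 2*pi - (13/6)*pi

Answer: defect(P2) = -pi/6


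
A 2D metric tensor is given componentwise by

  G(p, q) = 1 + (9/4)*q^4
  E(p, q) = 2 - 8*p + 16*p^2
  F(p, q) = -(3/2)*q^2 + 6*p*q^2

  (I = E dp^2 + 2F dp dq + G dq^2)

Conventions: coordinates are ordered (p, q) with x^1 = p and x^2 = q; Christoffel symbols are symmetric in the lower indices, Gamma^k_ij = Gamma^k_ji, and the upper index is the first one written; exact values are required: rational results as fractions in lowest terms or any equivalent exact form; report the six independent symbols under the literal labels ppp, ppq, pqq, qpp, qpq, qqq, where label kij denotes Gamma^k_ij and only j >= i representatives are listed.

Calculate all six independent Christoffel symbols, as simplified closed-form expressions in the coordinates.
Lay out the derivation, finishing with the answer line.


E = 2 - 8*p + 16*p^2; F = -(3/2)*q^2 + 6*p*q^2; G = 1 + (9/4)*q^4
Gamma^k_ij = (1/2) g^{kl} (d_i g_jl + d_j g_il - d_l g_ij), with g^inv = (1/(EG-F^2)) [[G, -F], [-F, E]]
first partials: E_p = -8 + 32*p, E_q = 0, F_p = 6*q^2, F_q = -3*q + 12*p*q, G_p = 0, G_q = 9*q^3
D = EG - F^2 = 2 - 8*p + 16*p^2 + (9/4)*q^4
expanded: Gamma^p_pp = (G E_p - 2F F_p + F E_q)/(2D), Gamma^p_pq = (G E_q - F G_p)/(2D), Gamma^p_qq = (2G F_q - G G_p - F G_q)/(2D), Gamma^q_pp = (2E F_p - E E_q - F E_p)/(2D), Gamma^q_pq = (E G_p - F E_q)/(2D), Gamma^q_qq = (E G_q - 2F F_q + F G_p)/(2D); substitute and cancel common factors

Answer: Gamma_ppp = (64*p - 16)/(64*p^2 - 32*p + 9*q^4 + 8), Gamma_ppq = 0, Gamma_pqq = (48*p*q - 12*q)/(64*p^2 - 32*p + 9*q^4 + 8), Gamma_qpp = 24*q^2/(64*p^2 - 32*p + 9*q^4 + 8), Gamma_qpq = 0, Gamma_qqq = 18*q^3/(64*p^2 - 32*p + 9*q^4 + 8)


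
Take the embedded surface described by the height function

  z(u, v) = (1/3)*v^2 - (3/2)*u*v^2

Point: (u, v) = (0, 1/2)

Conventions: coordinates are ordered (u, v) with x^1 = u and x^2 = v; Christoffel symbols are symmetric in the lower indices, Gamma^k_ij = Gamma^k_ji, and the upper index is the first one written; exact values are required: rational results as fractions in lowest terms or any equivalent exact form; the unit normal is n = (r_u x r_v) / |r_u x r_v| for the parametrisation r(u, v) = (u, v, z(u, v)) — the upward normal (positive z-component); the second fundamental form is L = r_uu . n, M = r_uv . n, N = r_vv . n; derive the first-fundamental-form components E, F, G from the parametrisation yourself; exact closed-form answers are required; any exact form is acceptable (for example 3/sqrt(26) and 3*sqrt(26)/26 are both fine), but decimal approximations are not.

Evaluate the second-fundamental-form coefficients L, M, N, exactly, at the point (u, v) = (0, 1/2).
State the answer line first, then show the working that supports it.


Answer: L = 0, M = -36*sqrt(721)/721, N = 16*sqrt(721)/721

z_u = -3/8, z_v = 1/3, z_uu = 0, z_uv = -3/2, z_vv = 2/3
E = 73/64, F = -1/8, G = 10/9; answer radicand W^2 = 721/576
unnormalised second-form numerators: l = 0, m = -3/2, n = 2/3; L = l/sqrt(721/576), and similarly M = m/sqrt(W^2), N = n/sqrt(W^2)


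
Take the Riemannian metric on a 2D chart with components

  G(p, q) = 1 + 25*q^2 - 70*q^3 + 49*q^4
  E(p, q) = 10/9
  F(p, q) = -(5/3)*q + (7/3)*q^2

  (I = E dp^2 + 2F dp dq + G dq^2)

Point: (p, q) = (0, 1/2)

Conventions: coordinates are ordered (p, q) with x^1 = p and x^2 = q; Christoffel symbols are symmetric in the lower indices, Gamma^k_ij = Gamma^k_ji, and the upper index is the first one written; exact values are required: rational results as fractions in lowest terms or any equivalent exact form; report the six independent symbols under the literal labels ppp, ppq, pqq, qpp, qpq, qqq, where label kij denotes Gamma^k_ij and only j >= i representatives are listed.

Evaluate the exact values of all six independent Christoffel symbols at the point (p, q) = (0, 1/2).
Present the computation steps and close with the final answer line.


E = 10/9, F = -1/4, G = 25/16 at the point
E_p = 0, E_q = 0, F_p = 0, F_q = 2/3, G_p = 0, G_q = -3
EG - F^2 = 241/144;  g^inv = (144/241) * [[25/16, 1/4], [1/4, 10/9]]
first-kind symbols [ij,l] = (1/2)(d_i g_jl + d_j g_il - d_l g_ij): [pp,p] = E_p/2 = 0, [pp,q] = F_p - E_q/2 = 0, [pq,p] = E_q/2 = 0, [pq,q] = G_p/2 = 0, [qq,p] = F_q - G_p/2 = 2/3, [qq,q] = G_q/2 = -3/2
Gamma^p_ij = (G*[ij,p] - F*[ij,q])/(EG - F^2), Gamma^q_ij = (E*[ij,q] - F*[ij,p])/(EG - F^2)

Answer: Gamma_ppp = 0, Gamma_ppq = 0, Gamma_pqq = 96/241, Gamma_qpp = 0, Gamma_qpq = 0, Gamma_qqq = -216/241


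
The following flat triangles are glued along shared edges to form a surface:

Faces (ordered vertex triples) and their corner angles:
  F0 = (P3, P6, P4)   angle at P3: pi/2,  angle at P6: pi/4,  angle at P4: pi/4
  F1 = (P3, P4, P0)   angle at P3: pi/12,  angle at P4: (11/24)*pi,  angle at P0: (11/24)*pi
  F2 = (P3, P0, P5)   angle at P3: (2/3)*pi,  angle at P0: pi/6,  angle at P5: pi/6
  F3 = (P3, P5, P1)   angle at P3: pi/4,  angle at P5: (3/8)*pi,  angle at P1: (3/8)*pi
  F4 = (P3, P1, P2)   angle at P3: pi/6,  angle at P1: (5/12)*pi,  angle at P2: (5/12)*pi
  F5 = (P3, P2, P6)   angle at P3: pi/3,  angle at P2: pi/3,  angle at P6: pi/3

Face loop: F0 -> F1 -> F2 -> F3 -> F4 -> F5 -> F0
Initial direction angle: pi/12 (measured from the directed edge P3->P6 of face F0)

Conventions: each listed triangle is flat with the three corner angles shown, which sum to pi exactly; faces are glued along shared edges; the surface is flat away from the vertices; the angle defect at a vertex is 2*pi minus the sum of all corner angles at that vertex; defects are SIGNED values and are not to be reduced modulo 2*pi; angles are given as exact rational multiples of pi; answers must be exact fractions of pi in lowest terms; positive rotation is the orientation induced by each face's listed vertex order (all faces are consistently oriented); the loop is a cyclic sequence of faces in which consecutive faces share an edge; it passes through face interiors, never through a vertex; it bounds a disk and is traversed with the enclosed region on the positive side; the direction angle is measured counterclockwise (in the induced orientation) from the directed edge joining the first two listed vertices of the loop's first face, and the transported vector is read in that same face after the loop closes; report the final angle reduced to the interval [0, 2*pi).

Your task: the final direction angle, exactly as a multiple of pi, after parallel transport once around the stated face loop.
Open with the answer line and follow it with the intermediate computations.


Answer: final direction angle = pi/12

enclosed vertex P3: corner angles sum to 2*pi, defect = 2*pi - 2*pi = 0
summing the enclosed defects onto the initial angle, mod 2*pi in the induced orientation:
final angle = pi/12 + 0 = pi/12 (mod 2*pi)


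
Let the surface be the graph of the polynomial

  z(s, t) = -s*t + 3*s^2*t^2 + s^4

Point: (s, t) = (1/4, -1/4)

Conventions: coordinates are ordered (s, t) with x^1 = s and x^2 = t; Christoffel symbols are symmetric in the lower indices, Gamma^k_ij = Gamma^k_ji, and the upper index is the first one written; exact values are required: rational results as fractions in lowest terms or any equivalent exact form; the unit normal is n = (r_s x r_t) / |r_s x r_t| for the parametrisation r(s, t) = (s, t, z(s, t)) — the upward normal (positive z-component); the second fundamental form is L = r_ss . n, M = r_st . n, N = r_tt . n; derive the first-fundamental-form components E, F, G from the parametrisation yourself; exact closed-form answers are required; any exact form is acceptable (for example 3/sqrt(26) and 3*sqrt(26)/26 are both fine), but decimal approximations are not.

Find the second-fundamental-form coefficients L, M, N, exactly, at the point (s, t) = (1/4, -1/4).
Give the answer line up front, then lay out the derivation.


Answer: L = 6*sqrt(146)/73, M = -28*sqrt(146)/219, N = 2*sqrt(146)/73

z_s = 13/32, z_t = -11/32, z_ss = 9/8, z_st = -7/4, z_tt = 3/8
E = 1193/1024, F = -143/1024, G = 1145/1024; answer radicand W^2 = 657/512
unnormalised second-form numerators: l = 9/8, m = -7/4, n = 3/8; L = l/sqrt(657/512), and similarly M = m/sqrt(W^2), N = n/sqrt(W^2)


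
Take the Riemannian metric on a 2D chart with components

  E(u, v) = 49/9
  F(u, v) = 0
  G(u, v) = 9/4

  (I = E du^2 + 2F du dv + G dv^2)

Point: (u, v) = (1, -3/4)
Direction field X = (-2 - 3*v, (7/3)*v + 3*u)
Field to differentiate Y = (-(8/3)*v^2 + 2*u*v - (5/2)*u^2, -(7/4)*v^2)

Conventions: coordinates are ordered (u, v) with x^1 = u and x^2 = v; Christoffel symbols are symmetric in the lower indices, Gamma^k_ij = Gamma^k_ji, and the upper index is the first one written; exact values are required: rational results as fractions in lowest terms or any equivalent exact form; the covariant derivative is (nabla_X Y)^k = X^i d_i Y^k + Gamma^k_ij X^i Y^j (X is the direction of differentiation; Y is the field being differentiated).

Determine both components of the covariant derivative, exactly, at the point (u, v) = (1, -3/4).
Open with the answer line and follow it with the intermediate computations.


Answer: (nabla_X Y)^u = 47/8, (nabla_X Y)^v = 105/32

E = 49/9, F = 0, G = 9/4 at the point
E_u = 0, E_v = 0, F_u = 0, F_v = 0, G_u = 0, G_v = 0
EG - F^2 = 49/4;  g^inv = (4/49) * [[9/4, 0], [0, 49/9]]
first-kind symbols [ij,l] = (1/2)(d_i g_jl + d_j g_il - d_l g_ij): [uu,u] = E_u/2 = 0, [uu,v] = F_u - E_v/2 = 0, [uv,u] = E_v/2 = 0, [uv,v] = G_u/2 = 0, [vv,u] = F_v - G_u/2 = 0, [vv,v] = G_v/2 = 0
Gamma^u_ij = (G*[ij,u] - F*[ij,v])/(EG - F^2), Gamma^v_ij = (E*[ij,v] - F*[ij,u])/(EG - F^2)
Gamma_uuu = 0, Gamma_uuv = 0, Gamma_uvv = 0, Gamma_vuu = 0, Gamma_vuv = 0, Gamma_vvv = 0
X = (1/4, 5/4), Y = (-11/2, -63/64) at the point


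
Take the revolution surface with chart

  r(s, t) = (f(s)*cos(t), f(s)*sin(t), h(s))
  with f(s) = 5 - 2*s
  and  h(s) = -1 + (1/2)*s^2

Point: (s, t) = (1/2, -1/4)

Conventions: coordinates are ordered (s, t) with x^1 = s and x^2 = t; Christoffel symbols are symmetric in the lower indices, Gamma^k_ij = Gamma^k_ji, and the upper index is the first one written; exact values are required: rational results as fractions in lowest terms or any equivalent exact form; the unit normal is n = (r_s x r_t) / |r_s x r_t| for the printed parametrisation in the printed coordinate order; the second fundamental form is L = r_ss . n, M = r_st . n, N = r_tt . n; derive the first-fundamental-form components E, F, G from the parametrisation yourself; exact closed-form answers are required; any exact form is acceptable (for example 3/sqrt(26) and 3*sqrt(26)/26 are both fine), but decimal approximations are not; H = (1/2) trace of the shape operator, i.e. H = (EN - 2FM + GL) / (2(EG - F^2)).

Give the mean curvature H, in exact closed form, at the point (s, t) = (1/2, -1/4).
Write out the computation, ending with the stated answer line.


f = 4, f' = -2, f'' = 0, h' = 1/2, h'' = 1
E = 17/4, F = 0, G = 16; answer radicand W^2 = 17/4
unnormalised second-form numerators: l = -2, m = 0, n = 2; L = l/sqrt(17/4), and similarly M = m/sqrt(W^2), N = n/sqrt(W^2)
H = (E*n - 2*F*m + G*l) / (2*(EG - F^2)*sqrt(W^2)); E*n - 2*F*m + G*l = -47/2, EG - F^2 = 68, so H = (-47/272)/sqrt(17/4)

Answer: H = -47*sqrt(17)/2312


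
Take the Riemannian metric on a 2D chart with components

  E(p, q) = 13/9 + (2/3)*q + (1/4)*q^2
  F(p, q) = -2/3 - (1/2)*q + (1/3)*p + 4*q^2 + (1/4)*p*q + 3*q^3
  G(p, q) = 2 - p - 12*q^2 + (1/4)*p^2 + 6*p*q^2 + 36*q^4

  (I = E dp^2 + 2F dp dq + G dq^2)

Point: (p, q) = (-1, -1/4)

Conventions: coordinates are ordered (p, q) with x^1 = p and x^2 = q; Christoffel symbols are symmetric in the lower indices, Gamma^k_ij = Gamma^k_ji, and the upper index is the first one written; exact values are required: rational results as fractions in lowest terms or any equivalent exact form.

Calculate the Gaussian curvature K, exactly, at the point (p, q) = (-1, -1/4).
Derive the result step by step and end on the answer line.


E = 745/576, F = -39/64, G = 145/64, EG - F^2 = 737/288 at the point
E_p = 0, E_q = 13/24, F_p = 13/48, F_q = -35/16, G_p = -9/8, G_q = 27/4
E_qq = 1/2, F_pq = 1/4, G_pp = 1/2
The intrinsic route: Brioschi's K = (det M1 - det M2)/(EG - F^2)^2.
M1 = [[-E_qq/2 + F_pq - G_pp/2, E_p/2, F_p - E_q/2], [F_q - G_p/2, E, F], [G_q/2, F, G]] = [[-1/4, 0, 0], [-13/8, 745/576, -39/64], [27/8, -39/64, 145/64]]; det M1 = -737/1152
M2 = [[0, E_q/2, G_p/2], [E_q/2, E, F], [G_p/2, F, G]] = [[0, 13/48, -9/16], [13/48, 745/576, -39/64], [-9/16, -39/64, 145/64]]; det M2 = -449/1152
det M1 - det M2 = -1/4; K = -1/4 / (737/288)^2 = -20736/543169

Answer: K = -20736/543169


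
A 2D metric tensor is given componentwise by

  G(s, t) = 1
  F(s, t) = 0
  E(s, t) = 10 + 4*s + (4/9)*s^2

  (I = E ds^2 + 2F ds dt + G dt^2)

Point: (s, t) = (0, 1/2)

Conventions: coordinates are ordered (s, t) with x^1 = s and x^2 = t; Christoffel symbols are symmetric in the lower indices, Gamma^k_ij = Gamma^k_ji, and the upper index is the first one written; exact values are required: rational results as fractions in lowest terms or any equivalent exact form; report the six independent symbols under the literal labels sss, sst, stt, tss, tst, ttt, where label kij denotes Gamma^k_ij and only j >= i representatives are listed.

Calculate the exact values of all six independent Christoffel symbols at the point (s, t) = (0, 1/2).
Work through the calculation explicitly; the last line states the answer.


E = 10, F = 0, G = 1 at the point
E_s = 4, E_t = 0, F_s = 0, F_t = 0, G_s = 0, G_t = 0
EG - F^2 = 10;  g^inv = (1/10) * [[1, 0], [0, 10]]
first-kind symbols [ij,l] = (1/2)(d_i g_jl + d_j g_il - d_l g_ij): [ss,s] = E_s/2 = 2, [ss,t] = F_s - E_t/2 = 0, [st,s] = E_t/2 = 0, [st,t] = G_s/2 = 0, [tt,s] = F_t - G_s/2 = 0, [tt,t] = G_t/2 = 0
Gamma^s_ij = (G*[ij,s] - F*[ij,t])/(EG - F^2), Gamma^t_ij = (E*[ij,t] - F*[ij,s])/(EG - F^2)

Answer: Gamma_sss = 1/5, Gamma_sst = 0, Gamma_stt = 0, Gamma_tss = 0, Gamma_tst = 0, Gamma_ttt = 0


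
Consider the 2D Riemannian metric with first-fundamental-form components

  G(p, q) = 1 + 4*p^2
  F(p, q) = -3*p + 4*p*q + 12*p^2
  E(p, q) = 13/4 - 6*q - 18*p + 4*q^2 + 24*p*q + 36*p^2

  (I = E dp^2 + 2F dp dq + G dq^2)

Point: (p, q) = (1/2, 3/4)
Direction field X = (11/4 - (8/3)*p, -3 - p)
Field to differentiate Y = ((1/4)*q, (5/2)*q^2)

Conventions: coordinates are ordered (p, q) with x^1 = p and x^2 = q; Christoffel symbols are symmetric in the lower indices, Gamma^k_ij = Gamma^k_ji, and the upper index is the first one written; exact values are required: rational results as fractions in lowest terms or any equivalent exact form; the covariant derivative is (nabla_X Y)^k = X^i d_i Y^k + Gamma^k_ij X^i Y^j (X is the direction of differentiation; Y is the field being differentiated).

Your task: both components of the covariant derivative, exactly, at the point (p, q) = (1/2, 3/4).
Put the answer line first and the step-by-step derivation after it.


Answer: (nabla_X Y)^p = 203/704, (nabla_X Y)^q = -8967/704

E = 10, F = 3, G = 2 at the point
E_p = 36, E_q = 12, F_p = 12, F_q = 2, G_p = 4, G_q = 0
EG - F^2 = 11;  g^inv = (1/11) * [[2, -3], [-3, 10]]
first-kind symbols [ij,l] = (1/2)(d_i g_jl + d_j g_il - d_l g_ij): [pp,p] = E_p/2 = 18, [pp,q] = F_p - E_q/2 = 6, [pq,p] = E_q/2 = 6, [pq,q] = G_p/2 = 2, [qq,p] = F_q - G_p/2 = 0, [qq,q] = G_q/2 = 0
Gamma^p_ij = (G*[ij,p] - F*[ij,q])/(EG - F^2), Gamma^q_ij = (E*[ij,q] - F*[ij,p])/(EG - F^2)
Gamma_ppp = 18/11, Gamma_ppq = 6/11, Gamma_pqq = 0, Gamma_qpp = 6/11, Gamma_qpq = 2/11, Gamma_qqq = 0
X = (17/12, -7/2), Y = (3/16, 45/32) at the point


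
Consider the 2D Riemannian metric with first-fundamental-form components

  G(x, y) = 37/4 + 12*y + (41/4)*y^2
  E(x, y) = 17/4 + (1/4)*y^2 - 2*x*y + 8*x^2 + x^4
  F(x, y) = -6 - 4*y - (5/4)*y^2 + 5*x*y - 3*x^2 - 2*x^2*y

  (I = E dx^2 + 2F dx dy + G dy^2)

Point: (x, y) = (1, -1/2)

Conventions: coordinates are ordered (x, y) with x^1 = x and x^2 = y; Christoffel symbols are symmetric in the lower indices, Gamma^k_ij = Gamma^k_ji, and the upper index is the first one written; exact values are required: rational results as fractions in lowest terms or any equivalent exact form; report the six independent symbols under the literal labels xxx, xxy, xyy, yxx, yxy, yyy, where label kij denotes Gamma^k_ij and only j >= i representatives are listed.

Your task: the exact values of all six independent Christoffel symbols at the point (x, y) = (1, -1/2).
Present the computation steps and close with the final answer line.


E = 229/16, F = -141/16, G = 93/16 at the point
E_x = 21, E_y = -9/4, F_x = -13/2, F_y = 1/4, G_x = 0, G_y = 7/4
EG - F^2 = 177/32;  g^inv = (32/177) * [[93/16, 141/16], [141/16, 229/16]]
first-kind symbols [ij,l] = (1/2)(d_i g_jl + d_j g_il - d_l g_ij): [xx,x] = E_x/2 = 21/2, [xx,y] = F_x - E_y/2 = -43/8, [xy,x] = E_y/2 = -9/8, [xy,y] = G_x/2 = 0, [yy,x] = F_y - G_x/2 = 1/4, [yy,y] = G_y/2 = 7/8
Gamma^x_ij = (G*[ij,x] - F*[ij,y])/(EG - F^2), Gamma^y_ij = (E*[ij,y] - F*[ij,x])/(EG - F^2)

Answer: Gamma_xxx = 583/236, Gamma_xxy = -279/236, Gamma_xyy = 391/236, Gamma_yxx = 1997/708, Gamma_yxy = -423/236, Gamma_yyy = 1885/708


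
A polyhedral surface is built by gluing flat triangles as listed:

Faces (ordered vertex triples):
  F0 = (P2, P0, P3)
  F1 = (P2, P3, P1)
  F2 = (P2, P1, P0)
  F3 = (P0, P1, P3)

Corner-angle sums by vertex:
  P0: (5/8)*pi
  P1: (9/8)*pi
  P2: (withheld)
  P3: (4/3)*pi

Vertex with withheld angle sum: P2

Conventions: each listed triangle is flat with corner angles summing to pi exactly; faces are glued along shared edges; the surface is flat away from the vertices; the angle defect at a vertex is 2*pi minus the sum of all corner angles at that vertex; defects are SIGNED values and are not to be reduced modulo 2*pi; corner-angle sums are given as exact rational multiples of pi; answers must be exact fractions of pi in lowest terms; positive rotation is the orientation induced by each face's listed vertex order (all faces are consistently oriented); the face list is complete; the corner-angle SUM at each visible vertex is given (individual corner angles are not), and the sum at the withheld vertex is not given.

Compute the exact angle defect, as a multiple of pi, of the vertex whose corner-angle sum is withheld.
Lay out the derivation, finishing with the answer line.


V = 4, E = 6, F = 4; chi = V - E + F = 2
Gauss-Bonnet: total defect = 2*pi*chi = 4*pi; visible defects sum to (35/12)*pi

Answer: defect(P2) = (13/12)*pi


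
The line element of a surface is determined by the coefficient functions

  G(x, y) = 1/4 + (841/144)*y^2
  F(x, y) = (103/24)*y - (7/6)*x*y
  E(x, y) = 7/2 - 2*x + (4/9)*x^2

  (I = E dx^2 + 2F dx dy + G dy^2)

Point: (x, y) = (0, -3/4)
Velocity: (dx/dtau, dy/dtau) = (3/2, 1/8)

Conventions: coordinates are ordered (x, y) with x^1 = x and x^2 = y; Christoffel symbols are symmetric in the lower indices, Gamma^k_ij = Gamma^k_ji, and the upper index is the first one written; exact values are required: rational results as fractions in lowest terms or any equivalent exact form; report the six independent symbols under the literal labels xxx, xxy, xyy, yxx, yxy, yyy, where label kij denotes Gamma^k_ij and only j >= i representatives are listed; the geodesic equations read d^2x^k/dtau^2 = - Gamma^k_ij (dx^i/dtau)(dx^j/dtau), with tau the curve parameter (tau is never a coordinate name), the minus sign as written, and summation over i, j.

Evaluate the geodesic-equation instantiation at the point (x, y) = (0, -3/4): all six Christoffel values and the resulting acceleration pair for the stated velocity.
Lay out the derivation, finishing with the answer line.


E = 7/2, F = -103/32, G = 905/256 at the point
E_x = -2, E_y = 0, F_x = 7/8, F_y = 103/24, G_x = 0, G_y = -841/96
EG - F^2 = 2061/1024;  g^inv = (1024/2061) * [[905/256, 103/32], [103/32, 7/2]]
first-kind symbols [ij,l] = (1/2)(d_i g_jl + d_j g_il - d_l g_ij): [xx,x] = E_x/2 = -1, [xx,y] = F_x - E_y/2 = 7/8, [xy,x] = E_y/2 = 0, [xy,y] = G_x/2 = 0, [yy,x] = F_y - G_x/2 = 103/24, [yy,y] = G_y/2 = -841/192
Gamma^x_ij = (G*[ij,x] - F*[ij,y])/(EG - F^2), Gamma^y_ij = (E*[ij,y] - F*[ij,x])/(EG - F^2)
Gamma_xxx = -736/2061, Gamma_xxy = 0, Gamma_xyy = 3296/6183, Gamma_yxx = -160/2061, Gamma_yxy = 0, Gamma_yyy = -4660/6183
d^2x/dtau^2 = -(Gamma_xxx*(3/2)^2 + 2*Gamma_xxy*(3/2)*(1/8) + Gamma_xyy*(1/8)^2) = 9833/12366
d^2y/dtau^2 = -(Gamma_yxx*(3/2)^2 + 2*Gamma_yxy*(3/2)*(1/8) + Gamma_yyy*(1/8)^2) = 18445/98928

Answer: Gamma_xxx = -736/2061, Gamma_xxy = 0, Gamma_xyy = 3296/6183, Gamma_yxx = -160/2061, Gamma_yxy = 0, Gamma_yyy = -4660/6183; accelerations (d^2x/dtau^2, d^2y/dtau^2) = (9833/12366, 18445/98928)


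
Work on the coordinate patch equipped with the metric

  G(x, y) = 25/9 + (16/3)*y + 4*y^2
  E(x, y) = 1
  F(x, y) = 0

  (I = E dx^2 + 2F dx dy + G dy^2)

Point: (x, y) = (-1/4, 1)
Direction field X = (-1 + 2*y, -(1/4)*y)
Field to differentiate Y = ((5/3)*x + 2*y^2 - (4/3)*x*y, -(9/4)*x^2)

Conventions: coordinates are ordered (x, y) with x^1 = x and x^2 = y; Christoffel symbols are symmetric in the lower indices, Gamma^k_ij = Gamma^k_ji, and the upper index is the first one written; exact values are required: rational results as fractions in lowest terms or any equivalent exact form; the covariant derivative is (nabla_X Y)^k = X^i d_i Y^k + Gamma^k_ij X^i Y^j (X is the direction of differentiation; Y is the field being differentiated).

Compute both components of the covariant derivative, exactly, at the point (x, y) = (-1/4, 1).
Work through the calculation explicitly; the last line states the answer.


E = 1, F = 0, G = 109/9 at the point
E_x = 0, E_y = 0, F_x = 0, F_y = 0, G_x = 0, G_y = 40/3
EG - F^2 = 109/9;  g^inv = (9/109) * [[109/9, 0], [0, 1]]
first-kind symbols [ij,l] = (1/2)(d_i g_jl + d_j g_il - d_l g_ij): [xx,x] = E_x/2 = 0, [xx,y] = F_x - E_y/2 = 0, [xy,x] = E_y/2 = 0, [xy,y] = G_x/2 = 0, [yy,x] = F_y - G_x/2 = 0, [yy,y] = G_y/2 = 20/3
Gamma^x_ij = (G*[ij,x] - F*[ij,y])/(EG - F^2), Gamma^y_ij = (E*[ij,y] - F*[ij,x])/(EG - F^2)
Gamma_xxx = 0, Gamma_xxy = 0, Gamma_xyy = 0, Gamma_yxx = 0, Gamma_yxy = 0, Gamma_yyy = 60/109
X = (1, -1/4), Y = (23/12, -9/64) at the point

Answer: (nabla_X Y)^x = -3/4, (nabla_X Y)^y = 7983/6976


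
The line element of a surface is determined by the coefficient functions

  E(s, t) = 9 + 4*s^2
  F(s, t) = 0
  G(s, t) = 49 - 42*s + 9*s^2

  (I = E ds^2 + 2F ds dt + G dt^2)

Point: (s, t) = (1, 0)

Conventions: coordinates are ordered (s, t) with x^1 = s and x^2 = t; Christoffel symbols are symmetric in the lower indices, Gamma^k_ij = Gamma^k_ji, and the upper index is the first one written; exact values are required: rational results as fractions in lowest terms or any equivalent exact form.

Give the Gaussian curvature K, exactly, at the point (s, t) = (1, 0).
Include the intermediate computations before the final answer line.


E = 13, F = 0, G = 16, EG - F^2 = 208 at the point
E_s = 8, E_t = 0, F_s = 0, F_t = 0, G_s = -24, G_t = 0
E_tt = 0, F_st = 0, G_ss = 18
Brioschi: K = (det M1 - det M2) / (EG - F^2)^2 with the standard first/second-derivative matrices M1, M2.
M1 = [[-E_tt/2 + F_st - G_ss/2, E_s/2, F_s - E_t/2], [F_t - G_s/2, E, F], [G_t/2, F, G]] = [[-9, 4, 0], [12, 13, 0], [0, 0, 16]]; det M1 = -2640
M2 = [[0, E_t/2, G_s/2], [E_t/2, E, F], [G_s/2, F, G]] = [[0, 0, -12], [0, 13, 0], [-12, 0, 16]]; det M2 = -1872
det M1 - det M2 = -768; K = -768 / (208)^2 = -3/169

Answer: K = -3/169


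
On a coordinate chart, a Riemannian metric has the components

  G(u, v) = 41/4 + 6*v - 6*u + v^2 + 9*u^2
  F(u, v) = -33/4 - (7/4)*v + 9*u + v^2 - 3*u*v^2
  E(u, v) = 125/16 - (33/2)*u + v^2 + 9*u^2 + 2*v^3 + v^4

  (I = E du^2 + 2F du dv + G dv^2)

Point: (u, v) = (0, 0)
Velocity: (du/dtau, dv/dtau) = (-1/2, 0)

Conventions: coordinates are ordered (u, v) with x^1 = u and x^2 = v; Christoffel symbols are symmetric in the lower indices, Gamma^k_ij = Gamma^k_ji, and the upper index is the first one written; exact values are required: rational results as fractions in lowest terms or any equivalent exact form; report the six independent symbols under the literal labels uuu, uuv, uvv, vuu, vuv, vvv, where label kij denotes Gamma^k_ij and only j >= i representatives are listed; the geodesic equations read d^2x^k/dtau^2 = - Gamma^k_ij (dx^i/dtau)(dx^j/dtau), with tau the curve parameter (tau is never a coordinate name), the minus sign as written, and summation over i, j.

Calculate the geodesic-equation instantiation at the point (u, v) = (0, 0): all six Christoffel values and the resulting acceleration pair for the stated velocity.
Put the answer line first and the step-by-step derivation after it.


Answer: Gamma_uuu = -660/769, Gamma_uuv = -1584/769, Gamma_uvv = 2404/769, Gamma_vuu = 144/769, Gamma_vuv = -1500/769, Gamma_vvv = 2160/769; accelerations (d^2u/dtau^2, d^2v/dtau^2) = (165/769, -36/769)

E = 125/16, F = -33/4, G = 41/4 at the point
E_u = -33/2, E_v = 0, F_u = 9, F_v = -7/4, G_u = -6, G_v = 6
EG - F^2 = 769/64;  g^inv = (64/769) * [[41/4, 33/4], [33/4, 125/16]]
first-kind symbols [ij,l] = (1/2)(d_i g_jl + d_j g_il - d_l g_ij): [uu,u] = E_u/2 = -33/4, [uu,v] = F_u - E_v/2 = 9, [uv,u] = E_v/2 = 0, [uv,v] = G_u/2 = -3, [vv,u] = F_v - G_u/2 = 5/4, [vv,v] = G_v/2 = 3
Gamma^u_ij = (G*[ij,u] - F*[ij,v])/(EG - F^2), Gamma^v_ij = (E*[ij,v] - F*[ij,u])/(EG - F^2)
Gamma_uuu = -660/769, Gamma_uuv = -1584/769, Gamma_uvv = 2404/769, Gamma_vuu = 144/769, Gamma_vuv = -1500/769, Gamma_vvv = 2160/769
d^2u/dtau^2 = -(Gamma_uuu*(-1/2)^2 + 2*Gamma_uuv*(-1/2)*(0) + Gamma_uvv*(0)^2) = 165/769
d^2v/dtau^2 = -(Gamma_vuu*(-1/2)^2 + 2*Gamma_vuv*(-1/2)*(0) + Gamma_vvv*(0)^2) = -36/769


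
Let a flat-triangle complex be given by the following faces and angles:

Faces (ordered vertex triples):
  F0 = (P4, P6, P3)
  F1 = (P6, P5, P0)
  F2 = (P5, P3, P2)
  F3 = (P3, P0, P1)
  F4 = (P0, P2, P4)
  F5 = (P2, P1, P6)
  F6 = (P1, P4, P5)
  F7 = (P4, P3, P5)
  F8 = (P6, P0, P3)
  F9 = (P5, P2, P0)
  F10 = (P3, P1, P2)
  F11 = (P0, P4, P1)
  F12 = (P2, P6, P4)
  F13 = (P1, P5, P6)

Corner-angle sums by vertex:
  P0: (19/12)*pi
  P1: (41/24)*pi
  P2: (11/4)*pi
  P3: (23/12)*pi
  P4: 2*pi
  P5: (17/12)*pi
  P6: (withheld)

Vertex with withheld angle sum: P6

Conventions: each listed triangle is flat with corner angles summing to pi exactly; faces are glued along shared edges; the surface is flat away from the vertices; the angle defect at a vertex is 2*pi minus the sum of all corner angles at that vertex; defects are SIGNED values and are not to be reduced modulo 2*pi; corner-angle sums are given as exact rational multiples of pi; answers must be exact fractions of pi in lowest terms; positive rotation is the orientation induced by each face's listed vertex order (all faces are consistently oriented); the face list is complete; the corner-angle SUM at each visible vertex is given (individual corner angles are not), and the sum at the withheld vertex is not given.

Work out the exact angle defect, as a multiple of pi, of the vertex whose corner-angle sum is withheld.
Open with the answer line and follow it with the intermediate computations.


Answer: defect(P6) = (-5/8)*pi

V = 7, E = 21, F = 14; chi = V - E + F = 0
Gauss-Bonnet: total defect = 2*pi*chi = 0; visible defects sum to (5/8)*pi


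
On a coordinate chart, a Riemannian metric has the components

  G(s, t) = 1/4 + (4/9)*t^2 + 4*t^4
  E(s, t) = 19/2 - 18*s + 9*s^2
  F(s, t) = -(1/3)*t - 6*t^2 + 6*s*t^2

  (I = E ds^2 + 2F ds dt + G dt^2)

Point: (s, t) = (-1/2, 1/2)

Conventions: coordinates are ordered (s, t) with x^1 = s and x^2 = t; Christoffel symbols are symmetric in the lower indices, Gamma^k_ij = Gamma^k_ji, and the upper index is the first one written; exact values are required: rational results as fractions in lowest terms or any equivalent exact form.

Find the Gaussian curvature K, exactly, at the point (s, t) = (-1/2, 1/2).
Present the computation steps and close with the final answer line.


E = 83/4, F = -29/12, G = 11/18, EG - F^2 = 985/144 at the point
E_s = -27, E_t = 0, F_s = 3/2, F_t = -28/3, G_s = 0, G_t = 22/9
E_tt = 0, F_st = 6, G_ss = 0
Compute both Brioschi determinants and normalise by (EG - F^2)^2.
M1 = [[-E_tt/2 + F_st - G_ss/2, E_s/2, F_s - E_t/2], [F_t - G_s/2, E, F], [G_t/2, F, G]] = [[6, -27/2, 3/2], [-28/3, 83/4, -29/12], [11/9, -29/12, 11/18]]; det M1 = -7/24
M2 = [[0, E_t/2, G_s/2], [E_t/2, E, F], [G_s/2, F, G]] = [[0, 0, 0], [0, 83/4, -29/12], [0, -29/12, 11/18]]; det M2 = 0
det M1 - det M2 = -7/24; K = -7/24 / (985/144)^2 = -6048/970225

Answer: K = -6048/970225
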